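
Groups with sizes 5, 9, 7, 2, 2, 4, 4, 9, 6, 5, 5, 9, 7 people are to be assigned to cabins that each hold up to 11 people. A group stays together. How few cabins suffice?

Total = 9 + 9 + 9 + 7 + 7 + 6 + 5 + 5 + 5 + 4 + 4 + 2 + 2 = 74 people.
Lower bound: ⌈74/11⌉ = 7 cabins.
A packing using 7 cabins:
  cabin 1: 9 + 2 = 11
  cabin 2: 9 + 2 = 11
  cabin 3: 9 = 9
  cabin 4: 7 + 4 = 11
  cabin 5: 7 + 4 = 11
  cabin 6: 6 + 5 = 11
  cabin 7: 5 + 5 = 10
This matches the lower bound, so 7 is optimal.

7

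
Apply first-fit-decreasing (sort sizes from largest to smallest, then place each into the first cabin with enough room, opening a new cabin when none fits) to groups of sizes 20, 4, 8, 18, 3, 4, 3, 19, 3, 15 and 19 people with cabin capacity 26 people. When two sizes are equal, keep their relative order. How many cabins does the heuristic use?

Sorted descending: 20, 19, 19, 18, 15, 8, 4, 4, 3, 3, 3.
  20 → cabin 1 (new)  [load 20/26]
  19 → cabin 2 (new)  [load 19/26]
  19 → cabin 3 (new)  [load 19/26]
  18 → cabin 4 (new)  [load 18/26]
  15 → cabin 5 (new)  [load 15/26]
  8 → cabin 4  [load 26/26]
  4 → cabin 1  [load 24/26]
  4 → cabin 2  [load 23/26]
  3 → cabin 2  [load 26/26]
  3 → cabin 3  [load 22/26]
  3 → cabin 3  [load 25/26]
5 cabins opened.

5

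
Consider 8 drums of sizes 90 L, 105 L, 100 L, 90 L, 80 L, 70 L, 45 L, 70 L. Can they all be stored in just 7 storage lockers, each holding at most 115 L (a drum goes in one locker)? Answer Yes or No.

A valid assignment using 7 storage lockers:
  locker 1: 105 = 105
  locker 2: 100 = 100
  locker 3: 90 = 90
  locker 4: 90 = 90
  locker 5: 80 = 80
  locker 6: 70 + 45 = 115
  locker 7: 70 = 70
Every load is within 115 L, so 7 storage lockers suffice.

Yes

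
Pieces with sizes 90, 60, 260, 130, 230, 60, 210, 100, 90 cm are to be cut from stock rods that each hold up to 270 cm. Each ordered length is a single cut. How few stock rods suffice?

5

Total = 260 + 230 + 210 + 130 + 100 + 90 + 90 + 60 + 60 = 1230 cm.
Lower bound: ⌈1230/270⌉ = 5 stock rods.
A packing using 5 stock rods:
  stock rod 1: 260 = 260
  stock rod 2: 230 = 230
  stock rod 3: 210 + 60 = 270
  stock rod 4: 130 + 100 = 230
  stock rod 5: 90 + 90 + 60 = 240
This matches the lower bound, so 5 is optimal.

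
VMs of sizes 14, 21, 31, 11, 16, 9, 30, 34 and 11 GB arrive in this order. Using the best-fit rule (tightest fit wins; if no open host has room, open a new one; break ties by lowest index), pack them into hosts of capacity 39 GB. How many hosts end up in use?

6

  14 → host 1 (new)  [load 14/39]
  21 → host 1  [load 35/39]
  31 → host 2 (new)  [load 31/39]
  11 → host 3 (new)  [load 11/39]
  16 → host 3  [load 27/39]
  9 → host 3  [load 36/39]
  30 → host 4 (new)  [load 30/39]
  34 → host 5 (new)  [load 34/39]
  11 → host 6 (new)  [load 11/39]
6 hosts opened.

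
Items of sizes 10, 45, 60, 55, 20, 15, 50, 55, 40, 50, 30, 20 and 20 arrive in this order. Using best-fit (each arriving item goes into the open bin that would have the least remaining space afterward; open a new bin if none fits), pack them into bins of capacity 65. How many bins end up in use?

9

  10 → bin 1 (new)  [load 10/65]
  45 → bin 1  [load 55/65]
  60 → bin 2 (new)  [load 60/65]
  55 → bin 3 (new)  [load 55/65]
  20 → bin 4 (new)  [load 20/65]
  15 → bin 4  [load 35/65]
  50 → bin 5 (new)  [load 50/65]
  55 → bin 6 (new)  [load 55/65]
  40 → bin 7 (new)  [load 40/65]
  50 → bin 8 (new)  [load 50/65]
  30 → bin 4  [load 65/65]
  20 → bin 7  [load 60/65]
  20 → bin 9 (new)  [load 20/65]
9 bins opened.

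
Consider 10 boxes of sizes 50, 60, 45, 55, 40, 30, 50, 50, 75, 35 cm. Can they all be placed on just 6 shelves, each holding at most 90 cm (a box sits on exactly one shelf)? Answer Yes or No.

No

Total = 490 cm; ⌈490/90⌉ = 6.
The bound of 6 does not rule out 6, but exhaustive search shows no assignment into 6 shelves of capacity 90 cm exists — the minimum is 7.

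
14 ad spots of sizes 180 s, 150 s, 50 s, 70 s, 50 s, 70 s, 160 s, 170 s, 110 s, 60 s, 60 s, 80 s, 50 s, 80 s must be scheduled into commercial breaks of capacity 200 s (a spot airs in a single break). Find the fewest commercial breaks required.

Total = 180 + 170 + 160 + 150 + 110 + 80 + 80 + 70 + 70 + 60 + 60 + 50 + 50 + 50 = 1340 s.
Lower bound: ⌈1340/200⌉ = 7 commercial breaks.
A packing using 8 commercial breaks:
  break 1: 180 = 180
  break 2: 170 = 170
  break 3: 160 = 160
  break 4: 150 + 50 = 200
  break 5: 110 + 80 = 190
  break 6: 80 + 70 + 50 = 200
  break 7: 70 + 60 + 60 = 190
  break 8: 50 = 50
No arrangement into 7 commercial breaks stays within capacity, so 8 is optimal.

8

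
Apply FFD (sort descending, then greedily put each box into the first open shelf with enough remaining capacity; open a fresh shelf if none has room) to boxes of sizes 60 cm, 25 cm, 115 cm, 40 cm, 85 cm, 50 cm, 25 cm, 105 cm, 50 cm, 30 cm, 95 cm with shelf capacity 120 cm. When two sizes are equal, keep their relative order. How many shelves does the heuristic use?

Sorted descending: 115, 105, 95, 85, 60, 50, 50, 40, 30, 25, 25.
  115 → shelf 1 (new)  [load 115/120]
  105 → shelf 2 (new)  [load 105/120]
  95 → shelf 3 (new)  [load 95/120]
  85 → shelf 4 (new)  [load 85/120]
  60 → shelf 5 (new)  [load 60/120]
  50 → shelf 5  [load 110/120]
  50 → shelf 6 (new)  [load 50/120]
  40 → shelf 6  [load 90/120]
  30 → shelf 4  [load 115/120]
  25 → shelf 3  [load 120/120]
  25 → shelf 6  [load 115/120]
6 shelves opened.

6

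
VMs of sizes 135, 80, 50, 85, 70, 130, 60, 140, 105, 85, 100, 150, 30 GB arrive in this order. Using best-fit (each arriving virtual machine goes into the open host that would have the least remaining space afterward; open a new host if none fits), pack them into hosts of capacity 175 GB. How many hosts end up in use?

  135 → host 1 (new)  [load 135/175]
  80 → host 2 (new)  [load 80/175]
  50 → host 2  [load 130/175]
  85 → host 3 (new)  [load 85/175]
  70 → host 3  [load 155/175]
  130 → host 4 (new)  [load 130/175]
  60 → host 5 (new)  [load 60/175]
  140 → host 6 (new)  [load 140/175]
  105 → host 5  [load 165/175]
  85 → host 7 (new)  [load 85/175]
  100 → host 8 (new)  [load 100/175]
  150 → host 9 (new)  [load 150/175]
  30 → host 6  [load 170/175]
9 hosts opened.

9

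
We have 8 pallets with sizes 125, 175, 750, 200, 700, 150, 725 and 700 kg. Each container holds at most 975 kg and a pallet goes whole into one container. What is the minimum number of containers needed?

Total = 750 + 725 + 700 + 700 + 200 + 175 + 150 + 125 = 3525 kg.
Lower bound: ⌈3525/975⌉ = 4 containers.
A packing using 4 containers:
  container 1: 750 + 200 = 950
  container 2: 725 + 175 = 900
  container 3: 700 + 150 + 125 = 975
  container 4: 700 = 700
This matches the lower bound, so 4 is optimal.

4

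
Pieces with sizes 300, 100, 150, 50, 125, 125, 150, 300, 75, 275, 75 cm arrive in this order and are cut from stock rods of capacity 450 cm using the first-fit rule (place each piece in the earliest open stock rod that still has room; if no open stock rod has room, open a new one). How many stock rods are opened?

  300 → stock rod 1 (new)  [load 300/450]
  100 → stock rod 1  [load 400/450]
  150 → stock rod 2 (new)  [load 150/450]
  50 → stock rod 1  [load 450/450]
  125 → stock rod 2  [load 275/450]
  125 → stock rod 2  [load 400/450]
  150 → stock rod 3 (new)  [load 150/450]
  300 → stock rod 3  [load 450/450]
  75 → stock rod 4 (new)  [load 75/450]
  275 → stock rod 4  [load 350/450]
  75 → stock rod 4  [load 425/450]
4 stock rods opened.

4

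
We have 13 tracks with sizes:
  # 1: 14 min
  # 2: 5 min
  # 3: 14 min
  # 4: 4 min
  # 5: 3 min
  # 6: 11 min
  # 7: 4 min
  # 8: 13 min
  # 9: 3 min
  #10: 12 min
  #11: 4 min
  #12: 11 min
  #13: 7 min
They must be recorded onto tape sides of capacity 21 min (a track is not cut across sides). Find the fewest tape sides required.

Total = 14 + 14 + 13 + 12 + 11 + 11 + 7 + 5 + 4 + 4 + 4 + 3 + 3 = 105 min.
Lower bound: ⌈105/21⌉ = 5 tape sides.
Also, 6 tracks each exceed 21/2 min, and no two of those can share a side, so at least 6 tape sides are needed.
A packing using 6 tape sides:
  side 1: 14 + 7 = 21
  side 2: 14 + 5 = 19
  side 3: 13 + 4 + 4 = 21
  side 4: 12 + 4 + 3 = 19
  side 5: 11 + 3 = 14
  side 6: 11 = 11
This matches the lower bound, so 6 is optimal.

6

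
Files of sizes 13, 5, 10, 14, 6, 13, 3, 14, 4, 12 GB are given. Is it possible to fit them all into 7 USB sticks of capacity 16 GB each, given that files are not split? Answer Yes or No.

Yes

A valid assignment using 7 USB sticks:
  USB stick 1: 14 = 14
  USB stick 2: 14 = 14
  USB stick 3: 13 + 3 = 16
  USB stick 4: 13 = 13
  USB stick 5: 12 + 4 = 16
  USB stick 6: 10 + 6 = 16
  USB stick 7: 5 = 5
Every load is within 16 GB, so 7 USB sticks suffice.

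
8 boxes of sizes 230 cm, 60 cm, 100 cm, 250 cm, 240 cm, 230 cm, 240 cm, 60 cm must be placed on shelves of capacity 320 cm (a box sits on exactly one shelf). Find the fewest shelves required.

6

Total = 250 + 240 + 240 + 230 + 230 + 100 + 60 + 60 = 1410 cm.
Lower bound: ⌈1410/320⌉ = 5 shelves.
A packing using 6 shelves:
  shelf 1: 250 + 60 = 310
  shelf 2: 240 + 60 = 300
  shelf 3: 240 = 240
  shelf 4: 230 = 230
  shelf 5: 230 = 230
  shelf 6: 100 = 100
No arrangement into 5 shelves stays within capacity, so 6 is optimal.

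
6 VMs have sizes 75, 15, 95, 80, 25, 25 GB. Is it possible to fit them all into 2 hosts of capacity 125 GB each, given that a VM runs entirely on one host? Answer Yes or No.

Total = 315 GB; ⌈315/125⌉ = 3.
At least 3 hosts are required, but only 2 are allowed.

No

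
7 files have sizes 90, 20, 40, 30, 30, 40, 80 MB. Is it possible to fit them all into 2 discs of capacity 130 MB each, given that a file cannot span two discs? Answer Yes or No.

Total = 330 MB; ⌈330/130⌉ = 3.
At least 3 discs are required, but only 2 are allowed.

No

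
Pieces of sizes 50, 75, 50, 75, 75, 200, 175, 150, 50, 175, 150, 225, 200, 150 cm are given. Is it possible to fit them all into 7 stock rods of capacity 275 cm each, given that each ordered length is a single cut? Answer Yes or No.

Total = 1800 cm; ⌈1800/275⌉ = 7.
8 pieces each exceed half the capacity and cannot share a stock rod, forcing at least 8 stock rods.
At least 8 stock rods are required, but only 7 are allowed.

No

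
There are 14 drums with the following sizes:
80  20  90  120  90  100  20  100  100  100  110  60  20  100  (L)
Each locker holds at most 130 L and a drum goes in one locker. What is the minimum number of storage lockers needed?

11

Total = 120 + 110 + 100 + 100 + 100 + 100 + 100 + 90 + 90 + 80 + 60 + 20 + 20 + 20 = 1110 L.
Lower bound: ⌈1110/130⌉ = 9 storage lockers.
Also, 10 drums each exceed 65 L, and no two of those can share a locker, so at least 10 storage lockers are needed.
A packing using 11 storage lockers:
  locker 1: 120 = 120
  locker 2: 110 + 20 = 130
  locker 3: 100 + 20 = 120
  locker 4: 100 + 20 = 120
  locker 5: 100 = 100
  locker 6: 100 = 100
  locker 7: 100 = 100
  locker 8: 90 = 90
  locker 9: 90 = 90
  locker 10: 80 = 80
  locker 11: 60 = 60
No arrangement into 10 storage lockers stays within capacity, so 11 is optimal.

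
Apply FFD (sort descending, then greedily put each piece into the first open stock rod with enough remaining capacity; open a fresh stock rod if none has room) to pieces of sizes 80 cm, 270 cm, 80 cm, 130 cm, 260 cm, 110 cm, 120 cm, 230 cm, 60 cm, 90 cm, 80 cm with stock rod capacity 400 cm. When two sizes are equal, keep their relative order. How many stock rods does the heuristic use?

Sorted descending: 270, 260, 230, 130, 120, 110, 90, 80, 80, 80, 60.
  270 → stock rod 1 (new)  [load 270/400]
  260 → stock rod 2 (new)  [load 260/400]
  230 → stock rod 3 (new)  [load 230/400]
  130 → stock rod 1  [load 400/400]
  120 → stock rod 2  [load 380/400]
  110 → stock rod 3  [load 340/400]
  90 → stock rod 4 (new)  [load 90/400]
  80 → stock rod 4  [load 170/400]
  80 → stock rod 4  [load 250/400]
  80 → stock rod 4  [load 330/400]
  60 → stock rod 3  [load 400/400]
4 stock rods opened.

4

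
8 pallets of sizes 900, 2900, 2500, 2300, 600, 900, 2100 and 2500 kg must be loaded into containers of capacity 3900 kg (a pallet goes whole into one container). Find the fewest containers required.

5

Total = 2900 + 2500 + 2500 + 2300 + 2100 + 900 + 900 + 600 = 14700 kg.
Lower bound: ⌈14700/3900⌉ = 4 containers.
Also, 5 pallets each exceed 1950 kg, and no two of those can share a container, so at least 5 containers are needed.
A packing using 5 containers:
  container 1: 2900 + 900 = 3800
  container 2: 2500 + 900 = 3400
  container 3: 2500 + 600 = 3100
  container 4: 2300 = 2300
  container 5: 2100 = 2100
This matches the lower bound, so 5 is optimal.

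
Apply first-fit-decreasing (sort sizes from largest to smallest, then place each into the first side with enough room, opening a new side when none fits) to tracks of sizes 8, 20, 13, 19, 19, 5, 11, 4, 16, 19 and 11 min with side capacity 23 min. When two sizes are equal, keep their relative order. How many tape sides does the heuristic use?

Sorted descending: 20, 19, 19, 19, 16, 13, 11, 11, 8, 5, 4.
  20 → side 1 (new)  [load 20/23]
  19 → side 2 (new)  [load 19/23]
  19 → side 3 (new)  [load 19/23]
  19 → side 4 (new)  [load 19/23]
  16 → side 5 (new)  [load 16/23]
  13 → side 6 (new)  [load 13/23]
  11 → side 7 (new)  [load 11/23]
  11 → side 7  [load 22/23]
  8 → side 6  [load 21/23]
  5 → side 5  [load 21/23]
  4 → side 2  [load 23/23]
7 tape sides opened.

7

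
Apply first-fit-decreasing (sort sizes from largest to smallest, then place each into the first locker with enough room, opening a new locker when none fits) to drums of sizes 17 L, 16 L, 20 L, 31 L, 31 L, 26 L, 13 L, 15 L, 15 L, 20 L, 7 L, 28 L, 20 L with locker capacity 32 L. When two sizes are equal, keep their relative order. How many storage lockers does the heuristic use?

Sorted descending: 31, 31, 28, 26, 20, 20, 20, 17, 16, 15, 15, 13, 7.
  31 → locker 1 (new)  [load 31/32]
  31 → locker 2 (new)  [load 31/32]
  28 → locker 3 (new)  [load 28/32]
  26 → locker 4 (new)  [load 26/32]
  20 → locker 5 (new)  [load 20/32]
  20 → locker 6 (new)  [load 20/32]
  20 → locker 7 (new)  [load 20/32]
  17 → locker 8 (new)  [load 17/32]
  16 → locker 9 (new)  [load 16/32]
  15 → locker 8  [load 32/32]
  15 → locker 9  [load 31/32]
  13 → locker 10 (new)  [load 13/32]
  7 → locker 5  [load 27/32]
10 storage lockers opened.

10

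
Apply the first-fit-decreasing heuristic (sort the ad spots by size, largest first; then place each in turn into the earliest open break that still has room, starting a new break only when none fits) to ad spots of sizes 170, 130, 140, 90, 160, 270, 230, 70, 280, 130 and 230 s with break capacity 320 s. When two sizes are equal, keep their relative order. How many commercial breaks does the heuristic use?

Sorted descending: 280, 270, 230, 230, 170, 160, 140, 130, 130, 90, 70.
  280 → break 1 (new)  [load 280/320]
  270 → break 2 (new)  [load 270/320]
  230 → break 3 (new)  [load 230/320]
  230 → break 4 (new)  [load 230/320]
  170 → break 5 (new)  [load 170/320]
  160 → break 6 (new)  [load 160/320]
  140 → break 5  [load 310/320]
  130 → break 6  [load 290/320]
  130 → break 7 (new)  [load 130/320]
  90 → break 3  [load 320/320]
  70 → break 4  [load 300/320]
7 commercial breaks opened.

7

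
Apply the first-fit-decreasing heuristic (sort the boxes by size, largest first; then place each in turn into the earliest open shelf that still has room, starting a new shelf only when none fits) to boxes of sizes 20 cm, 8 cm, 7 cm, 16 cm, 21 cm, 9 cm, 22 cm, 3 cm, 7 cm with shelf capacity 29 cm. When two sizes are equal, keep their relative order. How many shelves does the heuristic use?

Sorted descending: 22, 21, 20, 16, 9, 8, 7, 7, 3.
  22 → shelf 1 (new)  [load 22/29]
  21 → shelf 2 (new)  [load 21/29]
  20 → shelf 3 (new)  [load 20/29]
  16 → shelf 4 (new)  [load 16/29]
  9 → shelf 3  [load 29/29]
  8 → shelf 2  [load 29/29]
  7 → shelf 1  [load 29/29]
  7 → shelf 4  [load 23/29]
  3 → shelf 4  [load 26/29]
4 shelves opened.

4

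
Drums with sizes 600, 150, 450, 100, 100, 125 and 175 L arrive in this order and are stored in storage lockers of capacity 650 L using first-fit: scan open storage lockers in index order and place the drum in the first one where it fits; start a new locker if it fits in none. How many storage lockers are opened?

3

  600 → locker 1 (new)  [load 600/650]
  150 → locker 2 (new)  [load 150/650]
  450 → locker 2  [load 600/650]
  100 → locker 3 (new)  [load 100/650]
  100 → locker 3  [load 200/650]
  125 → locker 3  [load 325/650]
  175 → locker 3  [load 500/650]
3 storage lockers opened.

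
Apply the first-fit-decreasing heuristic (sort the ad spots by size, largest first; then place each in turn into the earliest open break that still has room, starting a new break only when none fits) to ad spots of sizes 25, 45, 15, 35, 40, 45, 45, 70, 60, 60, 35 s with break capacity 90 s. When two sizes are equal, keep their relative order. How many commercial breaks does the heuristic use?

Sorted descending: 70, 60, 60, 45, 45, 45, 40, 35, 35, 25, 15.
  70 → break 1 (new)  [load 70/90]
  60 → break 2 (new)  [load 60/90]
  60 → break 3 (new)  [load 60/90]
  45 → break 4 (new)  [load 45/90]
  45 → break 4  [load 90/90]
  45 → break 5 (new)  [load 45/90]
  40 → break 5  [load 85/90]
  35 → break 6 (new)  [load 35/90]
  35 → break 6  [load 70/90]
  25 → break 2  [load 85/90]
  15 → break 1  [load 85/90]
6 commercial breaks opened.

6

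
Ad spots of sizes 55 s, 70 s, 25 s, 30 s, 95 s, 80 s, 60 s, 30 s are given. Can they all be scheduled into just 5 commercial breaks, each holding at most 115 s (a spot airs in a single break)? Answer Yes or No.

A valid assignment using 5 commercial breaks:
  break 1: 95 = 95
  break 2: 80 + 30 = 110
  break 3: 70 + 30 = 100
  break 4: 60 + 55 = 115
  break 5: 25 = 25
Every load is within 115 s, so 5 commercial breaks suffice.

Yes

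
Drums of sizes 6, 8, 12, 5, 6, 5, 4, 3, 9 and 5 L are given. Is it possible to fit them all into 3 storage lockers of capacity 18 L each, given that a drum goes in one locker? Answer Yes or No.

Total = 63 L; ⌈63/18⌉ = 4.
At least 4 storage lockers are required, but only 3 are allowed.

No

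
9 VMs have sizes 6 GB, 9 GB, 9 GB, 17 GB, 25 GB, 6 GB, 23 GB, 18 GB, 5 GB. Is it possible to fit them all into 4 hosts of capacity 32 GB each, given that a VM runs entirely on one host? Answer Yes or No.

Yes

A valid assignment using 4 hosts:
  host 1: 25 + 6 = 31
  host 2: 23 + 9 = 32
  host 3: 18 + 9 + 5 = 32
  host 4: 17 + 6 = 23
Every load is within 32 GB, so 4 hosts suffice.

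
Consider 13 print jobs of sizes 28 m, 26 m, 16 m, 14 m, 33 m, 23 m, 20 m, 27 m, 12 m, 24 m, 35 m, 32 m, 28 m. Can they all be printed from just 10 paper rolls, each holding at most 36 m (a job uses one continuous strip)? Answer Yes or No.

Total = 318 m; ⌈318/36⌉ = 9.
10 print jobs each exceed half the capacity and cannot share a roll, forcing at least 10 paper rolls.
The bound of 10 does not rule out 10, but exhaustive search shows no assignment into 10 paper rolls of capacity 36 m exists — the minimum is 11.

No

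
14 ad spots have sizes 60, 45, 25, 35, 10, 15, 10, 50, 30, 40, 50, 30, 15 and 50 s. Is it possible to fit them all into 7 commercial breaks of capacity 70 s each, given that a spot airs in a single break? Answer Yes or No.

A valid assignment using 7 commercial breaks:
  break 1: 60 + 10 = 70
  break 2: 50 + 15 = 65
  break 3: 50 + 15 = 65
  break 4: 50 + 10 = 60
  break 5: 45 + 25 = 70
  break 6: 40 + 30 = 70
  break 7: 35 + 30 = 65
Every load is within 70 s, so 7 commercial breaks suffice.

Yes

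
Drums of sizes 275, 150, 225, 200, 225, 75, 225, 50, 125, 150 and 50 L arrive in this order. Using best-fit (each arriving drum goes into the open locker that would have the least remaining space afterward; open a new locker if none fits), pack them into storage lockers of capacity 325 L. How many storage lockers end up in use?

6

  275 → locker 1 (new)  [load 275/325]
  150 → locker 2 (new)  [load 150/325]
  225 → locker 3 (new)  [load 225/325]
  200 → locker 4 (new)  [load 200/325]
  225 → locker 5 (new)  [load 225/325]
  75 → locker 3  [load 300/325]
  225 → locker 6 (new)  [load 225/325]
  50 → locker 1  [load 325/325]
  125 → locker 4  [load 325/325]
  150 → locker 2  [load 300/325]
  50 → locker 5  [load 275/325]
6 storage lockers opened.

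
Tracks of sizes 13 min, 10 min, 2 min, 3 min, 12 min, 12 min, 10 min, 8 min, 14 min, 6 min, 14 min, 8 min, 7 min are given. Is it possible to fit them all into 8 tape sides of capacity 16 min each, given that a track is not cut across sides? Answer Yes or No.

Total = 119 min; ⌈119/16⌉ = 8.
The bound of 8 does not rule out 8, but exhaustive search shows no assignment into 8 tape sides of capacity 16 min exists — the minimum is 9.

No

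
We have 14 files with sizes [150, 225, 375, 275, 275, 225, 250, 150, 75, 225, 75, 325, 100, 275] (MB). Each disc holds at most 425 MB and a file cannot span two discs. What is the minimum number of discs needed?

9

Total = 375 + 325 + 275 + 275 + 275 + 250 + 225 + 225 + 225 + 150 + 150 + 100 + 75 + 75 = 3000 MB.
Lower bound: ⌈3000/425⌉ = 8 discs.
Also, 9 files each exceed 425/2 MB, and no two of those can share a disc, so at least 9 discs are needed.
A packing using 9 discs:
  disc 1: 375 = 375
  disc 2: 325 + 100 = 425
  disc 3: 275 + 150 = 425
  disc 4: 275 + 150 = 425
  disc 5: 275 + 75 + 75 = 425
  disc 6: 250 = 250
  disc 7: 225 = 225
  disc 8: 225 = 225
  disc 9: 225 = 225
This matches the lower bound, so 9 is optimal.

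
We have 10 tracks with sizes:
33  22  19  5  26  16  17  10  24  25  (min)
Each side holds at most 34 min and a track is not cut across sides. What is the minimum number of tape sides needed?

7

Total = 33 + 26 + 25 + 24 + 22 + 19 + 17 + 16 + 10 + 5 = 197 min.
Lower bound: ⌈197/34⌉ = 6 tape sides.
A packing using 7 tape sides:
  side 1: 33 = 33
  side 2: 26 + 5 = 31
  side 3: 25 = 25
  side 4: 24 + 10 = 34
  side 5: 22 = 22
  side 6: 19 = 19
  side 7: 17 + 16 = 33
No arrangement into 6 tape sides stays within capacity, so 7 is optimal.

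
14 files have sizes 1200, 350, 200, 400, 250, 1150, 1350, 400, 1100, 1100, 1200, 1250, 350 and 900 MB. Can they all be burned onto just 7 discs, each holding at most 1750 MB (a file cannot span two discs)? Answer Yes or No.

Total = 11200 MB; ⌈11200/1750⌉ = 7.
8 files each exceed half the capacity and cannot share a disc, forcing at least 8 discs.
At least 8 discs are required, but only 7 are allowed.

No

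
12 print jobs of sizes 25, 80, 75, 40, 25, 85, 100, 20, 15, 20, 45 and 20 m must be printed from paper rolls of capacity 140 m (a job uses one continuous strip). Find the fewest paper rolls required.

4

Total = 100 + 85 + 80 + 75 + 45 + 40 + 25 + 25 + 20 + 20 + 20 + 15 = 550 m.
Lower bound: ⌈550/140⌉ = 4 paper rolls.
A packing using 4 paper rolls:
  roll 1: 100 + 40 = 140
  roll 2: 85 + 45 = 130
  roll 3: 80 + 25 + 20 + 15 = 140
  roll 4: 75 + 25 + 20 + 20 = 140
This matches the lower bound, so 4 is optimal.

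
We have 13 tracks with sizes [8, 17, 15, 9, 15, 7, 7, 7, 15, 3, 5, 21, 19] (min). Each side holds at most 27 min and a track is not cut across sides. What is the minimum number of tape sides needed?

6

Total = 21 + 19 + 17 + 15 + 15 + 15 + 9 + 8 + 7 + 7 + 7 + 5 + 3 = 148 min.
Lower bound: ⌈148/27⌉ = 6 tape sides.
A packing using 6 tape sides:
  side 1: 21 + 5 = 26
  side 2: 19 + 8 = 27
  side 3: 17 + 9 = 26
  side 4: 15 + 7 + 3 = 25
  side 5: 15 + 7 = 22
  side 6: 15 + 7 = 22
This matches the lower bound, so 6 is optimal.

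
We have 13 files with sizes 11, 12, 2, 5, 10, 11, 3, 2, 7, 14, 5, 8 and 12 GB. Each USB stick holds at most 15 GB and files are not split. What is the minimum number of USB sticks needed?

8

Total = 14 + 12 + 12 + 11 + 11 + 10 + 8 + 7 + 5 + 5 + 3 + 2 + 2 = 102 GB.
Lower bound: ⌈102/15⌉ = 7 USB sticks.
A packing using 8 USB sticks:
  USB stick 1: 14 = 14
  USB stick 2: 12 + 3 = 15
  USB stick 3: 12 + 2 = 14
  USB stick 4: 11 + 2 = 13
  USB stick 5: 11 = 11
  USB stick 6: 10 + 5 = 15
  USB stick 7: 8 + 7 = 15
  USB stick 8: 5 = 5
No arrangement into 7 USB sticks stays within capacity, so 8 is optimal.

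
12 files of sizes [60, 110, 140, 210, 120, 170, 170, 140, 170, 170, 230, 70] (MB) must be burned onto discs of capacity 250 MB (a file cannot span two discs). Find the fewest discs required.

Total = 230 + 210 + 170 + 170 + 170 + 170 + 140 + 140 + 120 + 110 + 70 + 60 = 1760 MB.
Lower bound: ⌈1760/250⌉ = 8 discs.
A packing using 9 discs:
  disc 1: 230 = 230
  disc 2: 210 = 210
  disc 3: 170 + 70 = 240
  disc 4: 170 + 60 = 230
  disc 5: 170 = 170
  disc 6: 170 = 170
  disc 7: 140 + 110 = 250
  disc 8: 140 = 140
  disc 9: 120 = 120
No arrangement into 8 discs stays within capacity, so 9 is optimal.

9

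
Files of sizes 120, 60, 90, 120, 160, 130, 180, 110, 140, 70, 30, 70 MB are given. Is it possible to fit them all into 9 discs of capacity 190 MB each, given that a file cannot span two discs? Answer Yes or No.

Yes

A valid assignment using 8 discs:
  disc 1: 180 = 180
  disc 2: 160 + 30 = 190
  disc 3: 140 = 140
  disc 4: 130 + 60 = 190
  disc 5: 120 + 70 = 190
  disc 6: 120 + 70 = 190
  disc 7: 110 = 110
  disc 8: 90 = 90
That uses only 8 ≤ 9, so 9 discs are enough.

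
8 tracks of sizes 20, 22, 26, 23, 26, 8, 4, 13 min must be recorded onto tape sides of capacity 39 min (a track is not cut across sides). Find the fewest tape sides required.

5

Total = 26 + 26 + 23 + 22 + 20 + 13 + 8 + 4 = 142 min.
Lower bound: ⌈142/39⌉ = 4 tape sides.
Also, 5 tracks each exceed 39/2 min, and no two of those can share a side, so at least 5 tape sides are needed.
A packing using 5 tape sides:
  side 1: 26 + 13 = 39
  side 2: 26 + 8 + 4 = 38
  side 3: 23 = 23
  side 4: 22 = 22
  side 5: 20 = 20
This matches the lower bound, so 5 is optimal.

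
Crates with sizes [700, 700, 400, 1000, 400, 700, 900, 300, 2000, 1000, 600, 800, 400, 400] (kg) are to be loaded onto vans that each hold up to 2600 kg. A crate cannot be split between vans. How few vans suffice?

Total = 2000 + 1000 + 1000 + 900 + 800 + 700 + 700 + 700 + 600 + 400 + 400 + 400 + 400 + 300 = 10300 kg.
Lower bound: ⌈10300/2600⌉ = 4 vans.
A packing using 4 vans:
  van 1: 2000 + 600 = 2600
  van 2: 1000 + 900 + 700 = 2600
  van 3: 1000 + 800 + 700 = 2500
  van 4: 700 + 400 + 400 + 400 + 400 + 300 = 2600
This matches the lower bound, so 4 is optimal.

4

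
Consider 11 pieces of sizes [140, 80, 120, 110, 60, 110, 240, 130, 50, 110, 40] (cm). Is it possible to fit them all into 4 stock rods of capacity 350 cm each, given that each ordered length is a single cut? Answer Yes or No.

A valid assignment using 4 stock rods:
  stock rod 1: 240 + 110 = 350
  stock rod 2: 140 + 130 + 80 = 350
  stock rod 3: 120 + 110 + 110 = 340
  stock rod 4: 60 + 50 + 40 = 150
Every load is within 350 cm, so 4 stock rods suffice.

Yes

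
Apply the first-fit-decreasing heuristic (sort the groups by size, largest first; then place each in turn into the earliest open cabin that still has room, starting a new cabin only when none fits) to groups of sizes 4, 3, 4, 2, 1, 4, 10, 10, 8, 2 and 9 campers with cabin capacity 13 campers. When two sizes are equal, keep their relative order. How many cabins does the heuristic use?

5

Sorted descending: 10, 10, 9, 8, 4, 4, 4, 3, 2, 2, 1.
  10 → cabin 1 (new)  [load 10/13]
  10 → cabin 2 (new)  [load 10/13]
  9 → cabin 3 (new)  [load 9/13]
  8 → cabin 4 (new)  [load 8/13]
  4 → cabin 3  [load 13/13]
  4 → cabin 4  [load 12/13]
  4 → cabin 5 (new)  [load 4/13]
  3 → cabin 1  [load 13/13]
  2 → cabin 2  [load 12/13]
  2 → cabin 5  [load 6/13]
  1 → cabin 2  [load 13/13]
5 cabins opened.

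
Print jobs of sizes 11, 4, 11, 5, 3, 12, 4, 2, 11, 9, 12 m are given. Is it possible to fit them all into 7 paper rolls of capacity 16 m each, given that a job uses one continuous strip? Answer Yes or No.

A valid assignment using 6 paper rolls:
  roll 1: 12 + 4 = 16
  roll 2: 12 + 4 = 16
  roll 3: 11 + 5 = 16
  roll 4: 11 + 3 + 2 = 16
  roll 5: 11 = 11
  roll 6: 9 = 9
That uses only 6 ≤ 7, so 7 paper rolls are enough.

Yes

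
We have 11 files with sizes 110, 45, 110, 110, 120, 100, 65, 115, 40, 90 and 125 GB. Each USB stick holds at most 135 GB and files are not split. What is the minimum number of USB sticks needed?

9

Total = 125 + 120 + 115 + 110 + 110 + 110 + 100 + 90 + 65 + 45 + 40 = 1030 GB.
Lower bound: ⌈1030/135⌉ = 8 USB sticks.
A packing using 9 USB sticks:
  USB stick 1: 125 = 125
  USB stick 2: 120 = 120
  USB stick 3: 115 = 115
  USB stick 4: 110 = 110
  USB stick 5: 110 = 110
  USB stick 6: 110 = 110
  USB stick 7: 100 = 100
  USB stick 8: 90 + 45 = 135
  USB stick 9: 65 + 40 = 105
No arrangement into 8 USB sticks stays within capacity, so 9 is optimal.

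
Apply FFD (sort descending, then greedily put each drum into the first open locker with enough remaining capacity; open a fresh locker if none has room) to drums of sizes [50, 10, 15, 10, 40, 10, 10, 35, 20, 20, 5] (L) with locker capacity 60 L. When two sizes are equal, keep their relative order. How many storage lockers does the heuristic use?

Sorted descending: 50, 40, 35, 20, 20, 15, 10, 10, 10, 10, 5.
  50 → locker 1 (new)  [load 50/60]
  40 → locker 2 (new)  [load 40/60]
  35 → locker 3 (new)  [load 35/60]
  20 → locker 2  [load 60/60]
  20 → locker 3  [load 55/60]
  15 → locker 4 (new)  [load 15/60]
  10 → locker 1  [load 60/60]
  10 → locker 4  [load 25/60]
  10 → locker 4  [load 35/60]
  10 → locker 4  [load 45/60]
  5 → locker 3  [load 60/60]
4 storage lockers opened.

4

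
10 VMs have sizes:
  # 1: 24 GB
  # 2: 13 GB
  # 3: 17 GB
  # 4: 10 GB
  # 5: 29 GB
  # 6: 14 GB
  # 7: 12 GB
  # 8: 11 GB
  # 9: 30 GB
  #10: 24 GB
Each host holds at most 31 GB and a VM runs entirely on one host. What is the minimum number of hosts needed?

7

Total = 30 + 29 + 24 + 24 + 17 + 14 + 13 + 12 + 11 + 10 = 184 GB.
Lower bound: ⌈184/31⌉ = 6 hosts.
A packing using 7 hosts:
  host 1: 30 = 30
  host 2: 29 = 29
  host 3: 24 = 24
  host 4: 24 = 24
  host 5: 17 + 14 = 31
  host 6: 13 + 12 = 25
  host 7: 11 + 10 = 21
No arrangement into 6 hosts stays within capacity, so 7 is optimal.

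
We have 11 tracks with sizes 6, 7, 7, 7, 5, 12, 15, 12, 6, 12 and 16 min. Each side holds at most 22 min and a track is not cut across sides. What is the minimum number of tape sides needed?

Total = 16 + 15 + 12 + 12 + 12 + 7 + 7 + 7 + 6 + 6 + 5 = 105 min.
Lower bound: ⌈105/22⌉ = 5 tape sides.
A packing using 6 tape sides:
  side 1: 16 + 6 = 22
  side 2: 15 + 7 = 22
  side 3: 12 + 7 = 19
  side 4: 12 + 7 = 19
  side 5: 12 + 6 = 18
  side 6: 5 = 5
No arrangement into 5 tape sides stays within capacity, so 6 is optimal.

6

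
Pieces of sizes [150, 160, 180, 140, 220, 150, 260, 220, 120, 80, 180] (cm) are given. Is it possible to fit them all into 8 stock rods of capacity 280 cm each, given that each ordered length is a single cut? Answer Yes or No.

Total = 1860 cm; ⌈1860/280⌉ = 7.
8 pieces each exceed half the capacity and cannot share a stock rod, forcing at least 8 stock rods.
The bound of 8 does not rule out 8, but exhaustive search shows no assignment into 8 stock rods of capacity 280 cm exists — the minimum is 9.

No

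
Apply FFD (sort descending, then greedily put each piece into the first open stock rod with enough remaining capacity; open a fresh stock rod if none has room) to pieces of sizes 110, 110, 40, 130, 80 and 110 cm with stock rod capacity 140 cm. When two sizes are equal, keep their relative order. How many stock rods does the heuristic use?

5

Sorted descending: 130, 110, 110, 110, 80, 40.
  130 → stock rod 1 (new)  [load 130/140]
  110 → stock rod 2 (new)  [load 110/140]
  110 → stock rod 3 (new)  [load 110/140]
  110 → stock rod 4 (new)  [load 110/140]
  80 → stock rod 5 (new)  [load 80/140]
  40 → stock rod 5  [load 120/140]
5 stock rods opened.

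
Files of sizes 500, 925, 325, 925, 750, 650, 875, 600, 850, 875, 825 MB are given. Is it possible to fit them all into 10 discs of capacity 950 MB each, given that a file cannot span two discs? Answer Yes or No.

Yes

A valid assignment using 10 discs:
  disc 1: 925 = 925
  disc 2: 925 = 925
  disc 3: 875 = 875
  disc 4: 875 = 875
  disc 5: 850 = 850
  disc 6: 825 = 825
  disc 7: 750 = 750
  disc 8: 650 = 650
  disc 9: 600 + 325 = 925
  disc 10: 500 = 500
Every load is within 950 MB, so 10 discs suffice.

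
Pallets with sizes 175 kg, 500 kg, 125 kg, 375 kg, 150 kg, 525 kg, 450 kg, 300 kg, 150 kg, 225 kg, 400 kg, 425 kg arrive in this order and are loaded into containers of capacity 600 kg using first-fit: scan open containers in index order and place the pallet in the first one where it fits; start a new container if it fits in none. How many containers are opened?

  175 → container 1 (new)  [load 175/600]
  500 → container 2 (new)  [load 500/600]
  125 → container 1  [load 300/600]
  375 → container 3 (new)  [load 375/600]
  150 → container 1  [load 450/600]
  525 → container 4 (new)  [load 525/600]
  450 → container 5 (new)  [load 450/600]
  300 → container 6 (new)  [load 300/600]
  150 → container 1  [load 600/600]
  225 → container 3  [load 600/600]
  400 → container 7 (new)  [load 400/600]
  425 → container 8 (new)  [load 425/600]
8 containers opened.

8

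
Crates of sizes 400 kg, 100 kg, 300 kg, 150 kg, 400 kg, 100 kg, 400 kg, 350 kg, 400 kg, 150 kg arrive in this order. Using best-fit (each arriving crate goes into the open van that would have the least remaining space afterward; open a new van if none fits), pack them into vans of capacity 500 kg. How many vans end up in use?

  400 → van 1 (new)  [load 400/500]
  100 → van 1  [load 500/500]
  300 → van 2 (new)  [load 300/500]
  150 → van 2  [load 450/500]
  400 → van 3 (new)  [load 400/500]
  100 → van 3  [load 500/500]
  400 → van 4 (new)  [load 400/500]
  350 → van 5 (new)  [load 350/500]
  400 → van 6 (new)  [load 400/500]
  150 → van 5  [load 500/500]
6 vans opened.

6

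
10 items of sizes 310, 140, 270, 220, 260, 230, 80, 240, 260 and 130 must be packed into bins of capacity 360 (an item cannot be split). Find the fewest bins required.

Total = 310 + 270 + 260 + 260 + 240 + 230 + 220 + 140 + 130 + 80 = 2140.
Lower bound: ⌈2140/360⌉ = 6 bins.
Also, 7 items each exceed 180, and no two of those can share a bin, so at least 7 bins are needed.
A packing using 7 bins:
  bin 1: 310 = 310
  bin 2: 270 + 80 = 350
  bin 3: 260 = 260
  bin 4: 260 = 260
  bin 5: 240 = 240
  bin 6: 230 + 130 = 360
  bin 7: 220 + 140 = 360
This matches the lower bound, so 7 is optimal.

7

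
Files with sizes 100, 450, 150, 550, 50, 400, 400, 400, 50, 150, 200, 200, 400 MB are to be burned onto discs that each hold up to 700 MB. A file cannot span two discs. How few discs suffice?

6

Total = 550 + 450 + 400 + 400 + 400 + 400 + 200 + 200 + 150 + 150 + 100 + 50 + 50 = 3500 MB.
Lower bound: ⌈3500/700⌉ = 5 discs.
Also, 6 files each exceed 350 MB, and no two of those can share a disc, so at least 6 discs are needed.
A packing using 6 discs:
  disc 1: 550 + 150 = 700
  disc 2: 450 + 200 + 50 = 700
  disc 3: 400 + 200 + 100 = 700
  disc 4: 400 + 150 + 50 = 600
  disc 5: 400 = 400
  disc 6: 400 = 400
This matches the lower bound, so 6 is optimal.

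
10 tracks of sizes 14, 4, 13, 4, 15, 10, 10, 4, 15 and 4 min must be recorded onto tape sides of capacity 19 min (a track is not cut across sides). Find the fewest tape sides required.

6

Total = 15 + 15 + 14 + 13 + 10 + 10 + 4 + 4 + 4 + 4 = 93 min.
Lower bound: ⌈93/19⌉ = 5 tape sides.
Also, 6 tracks each exceed 19/2 min, and no two of those can share a side, so at least 6 tape sides are needed.
A packing using 6 tape sides:
  side 1: 15 + 4 = 19
  side 2: 15 + 4 = 19
  side 3: 14 + 4 = 18
  side 4: 13 + 4 = 17
  side 5: 10 = 10
  side 6: 10 = 10
This matches the lower bound, so 6 is optimal.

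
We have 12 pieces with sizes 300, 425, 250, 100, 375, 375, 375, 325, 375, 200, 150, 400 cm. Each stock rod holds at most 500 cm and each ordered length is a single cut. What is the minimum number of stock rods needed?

9

Total = 425 + 400 + 375 + 375 + 375 + 375 + 325 + 300 + 250 + 200 + 150 + 100 = 3650 cm.
Lower bound: ⌈3650/500⌉ = 8 stock rods.
A packing using 9 stock rods:
  stock rod 1: 425 = 425
  stock rod 2: 400 + 100 = 500
  stock rod 3: 375 = 375
  stock rod 4: 375 = 375
  stock rod 5: 375 = 375
  stock rod 6: 375 = 375
  stock rod 7: 325 + 150 = 475
  stock rod 8: 300 + 200 = 500
  stock rod 9: 250 = 250
No arrangement into 8 stock rods stays within capacity, so 9 is optimal.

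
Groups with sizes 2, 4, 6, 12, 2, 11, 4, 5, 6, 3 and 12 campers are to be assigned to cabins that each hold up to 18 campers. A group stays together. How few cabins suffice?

4

Total = 12 + 12 + 11 + 6 + 6 + 5 + 4 + 4 + 3 + 2 + 2 = 67 campers.
Lower bound: ⌈67/18⌉ = 4 cabins.
A packing using 4 cabins:
  cabin 1: 12 + 6 = 18
  cabin 2: 12 + 6 = 18
  cabin 3: 11 + 5 + 2 = 18
  cabin 4: 4 + 4 + 3 + 2 = 13
This matches the lower bound, so 4 is optimal.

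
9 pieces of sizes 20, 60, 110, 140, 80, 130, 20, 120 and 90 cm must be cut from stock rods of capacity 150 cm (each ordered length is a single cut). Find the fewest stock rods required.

6

Total = 140 + 130 + 120 + 110 + 90 + 80 + 60 + 20 + 20 = 770 cm.
Lower bound: ⌈770/150⌉ = 6 stock rods.
A packing using 6 stock rods:
  stock rod 1: 140 = 140
  stock rod 2: 130 + 20 = 150
  stock rod 3: 120 + 20 = 140
  stock rod 4: 110 = 110
  stock rod 5: 90 + 60 = 150
  stock rod 6: 80 = 80
This matches the lower bound, so 6 is optimal.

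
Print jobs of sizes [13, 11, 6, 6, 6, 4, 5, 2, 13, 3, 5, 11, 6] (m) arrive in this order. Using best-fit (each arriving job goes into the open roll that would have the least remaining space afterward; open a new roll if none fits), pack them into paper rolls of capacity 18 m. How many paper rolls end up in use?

  13 → roll 1 (new)  [load 13/18]
  11 → roll 2 (new)  [load 11/18]
  6 → roll 2  [load 17/18]
  6 → roll 3 (new)  [load 6/18]
  6 → roll 3  [load 12/18]
  4 → roll 1  [load 17/18]
  5 → roll 3  [load 17/18]
  2 → roll 4 (new)  [load 2/18]
  13 → roll 4  [load 15/18]
  3 → roll 4  [load 18/18]
  5 → roll 5 (new)  [load 5/18]
  11 → roll 5  [load 16/18]
  6 → roll 6 (new)  [load 6/18]
6 paper rolls opened.

6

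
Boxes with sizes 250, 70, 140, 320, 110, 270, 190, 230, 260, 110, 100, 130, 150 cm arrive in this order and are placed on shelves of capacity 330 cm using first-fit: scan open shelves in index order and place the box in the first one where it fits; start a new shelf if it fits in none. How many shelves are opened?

  250 → shelf 1 (new)  [load 250/330]
  70 → shelf 1  [load 320/330]
  140 → shelf 2 (new)  [load 140/330]
  320 → shelf 3 (new)  [load 320/330]
  110 → shelf 2  [load 250/330]
  270 → shelf 4 (new)  [load 270/330]
  190 → shelf 5 (new)  [load 190/330]
  230 → shelf 6 (new)  [load 230/330]
  260 → shelf 7 (new)  [load 260/330]
  110 → shelf 5  [load 300/330]
  100 → shelf 6  [load 330/330]
  130 → shelf 8 (new)  [load 130/330]
  150 → shelf 8  [load 280/330]
8 shelves opened.

8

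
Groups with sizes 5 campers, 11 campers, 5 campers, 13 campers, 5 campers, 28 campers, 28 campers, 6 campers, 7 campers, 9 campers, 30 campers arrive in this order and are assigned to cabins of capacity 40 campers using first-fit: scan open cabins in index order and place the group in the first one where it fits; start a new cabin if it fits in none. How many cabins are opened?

4

  5 → cabin 1 (new)  [load 5/40]
  11 → cabin 1  [load 16/40]
  5 → cabin 1  [load 21/40]
  13 → cabin 1  [load 34/40]
  5 → cabin 1  [load 39/40]
  28 → cabin 2 (new)  [load 28/40]
  28 → cabin 3 (new)  [load 28/40]
  6 → cabin 2  [load 34/40]
  7 → cabin 3  [load 35/40]
  9 → cabin 4 (new)  [load 9/40]
  30 → cabin 4  [load 39/40]
4 cabins opened.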